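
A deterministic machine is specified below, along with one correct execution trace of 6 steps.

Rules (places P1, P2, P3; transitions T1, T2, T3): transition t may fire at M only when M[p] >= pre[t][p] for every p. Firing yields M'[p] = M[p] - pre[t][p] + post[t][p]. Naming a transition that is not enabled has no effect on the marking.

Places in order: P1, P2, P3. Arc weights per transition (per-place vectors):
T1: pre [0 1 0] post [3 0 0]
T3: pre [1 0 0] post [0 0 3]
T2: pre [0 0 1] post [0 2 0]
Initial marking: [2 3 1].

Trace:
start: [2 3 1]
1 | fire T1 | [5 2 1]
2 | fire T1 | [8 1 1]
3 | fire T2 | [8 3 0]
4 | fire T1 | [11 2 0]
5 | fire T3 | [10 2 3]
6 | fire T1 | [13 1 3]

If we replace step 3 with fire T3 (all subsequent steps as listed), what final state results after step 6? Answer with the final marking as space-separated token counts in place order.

9 0 7

(re-executing from step 3 with the substitution; state before step 3: [8 1 1])
3 | fire T3 | [7 1 4]
4 | fire T1 | [10 0 4]
5 | fire T3 | [9 0 7]
6 | fire T1 | [9 0 7]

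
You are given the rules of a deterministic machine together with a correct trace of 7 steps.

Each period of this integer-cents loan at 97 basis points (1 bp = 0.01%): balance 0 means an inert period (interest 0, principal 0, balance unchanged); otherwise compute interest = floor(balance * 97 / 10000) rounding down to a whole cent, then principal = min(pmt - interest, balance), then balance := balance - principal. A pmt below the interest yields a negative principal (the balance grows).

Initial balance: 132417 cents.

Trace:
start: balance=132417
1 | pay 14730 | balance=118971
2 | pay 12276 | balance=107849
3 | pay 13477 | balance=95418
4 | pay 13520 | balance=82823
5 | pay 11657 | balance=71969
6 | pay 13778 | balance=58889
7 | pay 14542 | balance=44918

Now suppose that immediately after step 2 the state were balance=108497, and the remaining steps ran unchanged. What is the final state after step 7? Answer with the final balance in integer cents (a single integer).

45596

state after step 2 := balance=108497
3 | pay 13477 | balance=96072
4 | pay 13520 | balance=83483
5 | pay 11657 | balance=72635
6 | pay 13778 | balance=59561
7 | pay 14542 | balance=45596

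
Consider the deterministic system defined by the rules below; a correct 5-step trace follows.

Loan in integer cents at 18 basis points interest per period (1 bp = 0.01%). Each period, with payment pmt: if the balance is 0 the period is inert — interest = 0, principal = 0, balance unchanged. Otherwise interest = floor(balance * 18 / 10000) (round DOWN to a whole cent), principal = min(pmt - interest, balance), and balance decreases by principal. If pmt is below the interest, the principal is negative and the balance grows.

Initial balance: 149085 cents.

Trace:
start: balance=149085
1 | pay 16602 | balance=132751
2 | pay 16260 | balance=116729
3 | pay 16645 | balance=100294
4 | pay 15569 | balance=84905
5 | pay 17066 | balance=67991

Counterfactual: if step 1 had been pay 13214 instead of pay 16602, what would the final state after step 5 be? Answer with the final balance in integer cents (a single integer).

(re-executing from step 1 with the substitution; state before step 1: balance=149085)
1 | pay 13214 | balance=136139
2 | pay 16260 | balance=120124
3 | pay 16645 | balance=103695
4 | pay 15569 | balance=88312
5 | pay 17066 | balance=71404

71404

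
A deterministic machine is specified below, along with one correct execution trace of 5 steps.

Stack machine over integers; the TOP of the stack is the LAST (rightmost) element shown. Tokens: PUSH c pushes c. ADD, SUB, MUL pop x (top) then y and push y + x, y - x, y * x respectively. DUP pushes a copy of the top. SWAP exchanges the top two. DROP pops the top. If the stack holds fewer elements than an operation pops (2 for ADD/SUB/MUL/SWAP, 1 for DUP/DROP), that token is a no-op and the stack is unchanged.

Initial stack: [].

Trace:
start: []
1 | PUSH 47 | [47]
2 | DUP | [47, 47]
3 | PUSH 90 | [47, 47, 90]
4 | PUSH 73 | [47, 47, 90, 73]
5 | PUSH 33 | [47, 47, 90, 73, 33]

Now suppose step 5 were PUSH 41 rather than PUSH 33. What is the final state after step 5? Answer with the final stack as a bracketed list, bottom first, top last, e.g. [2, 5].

(re-executing from step 5 with the substitution; state before step 5: [47, 47, 90, 73])
5 | PUSH 41 | [47, 47, 90, 73, 41]

[47, 47, 90, 73, 41]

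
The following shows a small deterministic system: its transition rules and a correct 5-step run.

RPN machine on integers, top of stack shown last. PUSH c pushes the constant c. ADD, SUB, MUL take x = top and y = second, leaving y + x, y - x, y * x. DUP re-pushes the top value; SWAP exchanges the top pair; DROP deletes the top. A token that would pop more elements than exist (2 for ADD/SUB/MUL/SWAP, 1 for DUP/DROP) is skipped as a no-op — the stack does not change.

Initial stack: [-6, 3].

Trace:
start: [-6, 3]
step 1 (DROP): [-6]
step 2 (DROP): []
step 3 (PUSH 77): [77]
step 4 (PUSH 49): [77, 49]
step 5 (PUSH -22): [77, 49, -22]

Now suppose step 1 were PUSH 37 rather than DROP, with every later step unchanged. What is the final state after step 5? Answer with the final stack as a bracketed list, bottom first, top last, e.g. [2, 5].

(re-executing from step 1 with the substitution; state before step 1: [-6, 3])
step 1 (PUSH 37): [-6, 3, 37]
step 2 (DROP): [-6, 3]
step 3 (PUSH 77): [-6, 3, 77]
step 4 (PUSH 49): [-6, 3, 77, 49]
step 5 (PUSH -22): [-6, 3, 77, 49, -22]

[-6, 3, 77, 49, -22]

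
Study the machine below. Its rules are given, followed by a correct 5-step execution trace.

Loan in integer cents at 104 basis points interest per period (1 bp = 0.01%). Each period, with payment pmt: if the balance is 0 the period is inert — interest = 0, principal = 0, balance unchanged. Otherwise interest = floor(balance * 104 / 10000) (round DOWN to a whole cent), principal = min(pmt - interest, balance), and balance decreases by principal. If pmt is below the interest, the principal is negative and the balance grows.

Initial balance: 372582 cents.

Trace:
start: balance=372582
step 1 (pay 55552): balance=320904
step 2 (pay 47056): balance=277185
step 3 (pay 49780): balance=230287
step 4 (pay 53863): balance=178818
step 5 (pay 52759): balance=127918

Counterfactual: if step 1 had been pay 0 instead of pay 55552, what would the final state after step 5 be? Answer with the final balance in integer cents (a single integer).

(re-executing from step 1 with the substitution; state before step 1: balance=372582)
step 1 (pay 0): balance=376456
step 2 (pay 47056): balance=333315
step 3 (pay 49780): balance=287001
step 4 (pay 53863): balance=236122
step 5 (pay 52759): balance=185818

185818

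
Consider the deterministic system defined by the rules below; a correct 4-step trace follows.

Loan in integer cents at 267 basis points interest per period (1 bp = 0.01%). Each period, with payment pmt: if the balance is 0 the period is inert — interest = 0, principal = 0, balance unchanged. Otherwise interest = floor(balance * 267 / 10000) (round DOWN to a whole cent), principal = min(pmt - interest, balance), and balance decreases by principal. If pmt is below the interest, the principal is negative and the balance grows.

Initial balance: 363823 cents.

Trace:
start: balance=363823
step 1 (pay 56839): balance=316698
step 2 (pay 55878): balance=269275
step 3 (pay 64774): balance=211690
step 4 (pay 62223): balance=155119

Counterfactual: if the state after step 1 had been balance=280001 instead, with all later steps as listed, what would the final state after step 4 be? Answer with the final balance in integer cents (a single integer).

state after step 1 := balance=280001
step 2 (pay 55878): balance=231599
step 3 (pay 64774): balance=173008
step 4 (pay 62223): balance=115404

115404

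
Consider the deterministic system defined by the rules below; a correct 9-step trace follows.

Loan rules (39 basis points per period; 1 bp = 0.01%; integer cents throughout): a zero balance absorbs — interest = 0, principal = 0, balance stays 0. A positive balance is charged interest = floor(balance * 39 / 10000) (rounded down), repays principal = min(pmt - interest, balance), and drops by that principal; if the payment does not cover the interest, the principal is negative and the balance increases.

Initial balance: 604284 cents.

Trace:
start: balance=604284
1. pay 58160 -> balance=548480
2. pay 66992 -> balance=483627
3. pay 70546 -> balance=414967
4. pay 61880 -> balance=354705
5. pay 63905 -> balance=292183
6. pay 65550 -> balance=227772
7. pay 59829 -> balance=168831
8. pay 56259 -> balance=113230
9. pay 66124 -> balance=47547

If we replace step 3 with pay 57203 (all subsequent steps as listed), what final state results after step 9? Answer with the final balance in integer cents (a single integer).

(re-executing from step 3 with the substitution; state before step 3: balance=483627)
3. pay 57203 -> balance=428310
4. pay 61880 -> balance=368100
5. pay 63905 -> balance=305630
6. pay 65550 -> balance=241271
7. pay 59829 -> balance=182382
8. pay 56259 -> balance=126834
9. pay 66124 -> balance=61204

61204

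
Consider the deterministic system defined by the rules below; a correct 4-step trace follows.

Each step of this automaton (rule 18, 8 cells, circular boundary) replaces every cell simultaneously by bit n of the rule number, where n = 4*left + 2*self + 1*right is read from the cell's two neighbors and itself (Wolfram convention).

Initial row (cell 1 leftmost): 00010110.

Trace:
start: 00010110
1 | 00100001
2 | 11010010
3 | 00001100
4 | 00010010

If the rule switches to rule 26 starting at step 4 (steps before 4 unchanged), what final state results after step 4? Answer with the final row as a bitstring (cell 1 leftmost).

00011010

(re-executing step 4 under rule 26; state before step 4: 00001100)
4 | 00011010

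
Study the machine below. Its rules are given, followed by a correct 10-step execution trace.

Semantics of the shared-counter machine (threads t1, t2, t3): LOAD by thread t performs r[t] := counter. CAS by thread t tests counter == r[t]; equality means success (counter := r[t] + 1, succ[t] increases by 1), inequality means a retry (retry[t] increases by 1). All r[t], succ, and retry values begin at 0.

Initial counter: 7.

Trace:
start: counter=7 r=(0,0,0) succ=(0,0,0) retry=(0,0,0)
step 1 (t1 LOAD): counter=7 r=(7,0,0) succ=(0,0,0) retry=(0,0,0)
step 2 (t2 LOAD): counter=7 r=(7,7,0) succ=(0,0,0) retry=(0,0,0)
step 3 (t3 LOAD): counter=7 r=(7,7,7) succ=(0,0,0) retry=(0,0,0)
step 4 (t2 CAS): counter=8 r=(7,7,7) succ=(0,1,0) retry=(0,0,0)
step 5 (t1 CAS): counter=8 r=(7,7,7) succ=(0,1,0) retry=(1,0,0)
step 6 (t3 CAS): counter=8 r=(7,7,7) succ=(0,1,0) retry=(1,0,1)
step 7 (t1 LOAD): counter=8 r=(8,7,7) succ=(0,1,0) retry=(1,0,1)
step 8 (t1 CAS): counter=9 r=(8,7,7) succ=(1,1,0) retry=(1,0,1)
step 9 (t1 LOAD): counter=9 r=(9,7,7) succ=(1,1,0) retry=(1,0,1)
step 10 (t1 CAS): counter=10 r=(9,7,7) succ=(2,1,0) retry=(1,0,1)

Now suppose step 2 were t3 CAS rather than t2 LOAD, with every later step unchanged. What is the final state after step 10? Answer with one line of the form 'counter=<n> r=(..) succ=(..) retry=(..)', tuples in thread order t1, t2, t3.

counter=10 r=(9,0,7) succ=(3,0,0) retry=(0,1,2)

(re-executing from step 2 with the substitution; state before step 2: counter=7 r=(7,0,0) succ=(0,0,0) retry=(0,0,0))
step 2 (t3 CAS): counter=7 r=(7,0,0) succ=(0,0,0) retry=(0,0,1)
step 3 (t3 LOAD): counter=7 r=(7,0,7) succ=(0,0,0) retry=(0,0,1)
step 4 (t2 CAS): counter=7 r=(7,0,7) succ=(0,0,0) retry=(0,1,1)
step 5 (t1 CAS): counter=8 r=(7,0,7) succ=(1,0,0) retry=(0,1,1)
step 6 (t3 CAS): counter=8 r=(7,0,7) succ=(1,0,0) retry=(0,1,2)
step 7 (t1 LOAD): counter=8 r=(8,0,7) succ=(1,0,0) retry=(0,1,2)
step 8 (t1 CAS): counter=9 r=(8,0,7) succ=(2,0,0) retry=(0,1,2)
step 9 (t1 LOAD): counter=9 r=(9,0,7) succ=(2,0,0) retry=(0,1,2)
step 10 (t1 CAS): counter=10 r=(9,0,7) succ=(3,0,0) retry=(0,1,2)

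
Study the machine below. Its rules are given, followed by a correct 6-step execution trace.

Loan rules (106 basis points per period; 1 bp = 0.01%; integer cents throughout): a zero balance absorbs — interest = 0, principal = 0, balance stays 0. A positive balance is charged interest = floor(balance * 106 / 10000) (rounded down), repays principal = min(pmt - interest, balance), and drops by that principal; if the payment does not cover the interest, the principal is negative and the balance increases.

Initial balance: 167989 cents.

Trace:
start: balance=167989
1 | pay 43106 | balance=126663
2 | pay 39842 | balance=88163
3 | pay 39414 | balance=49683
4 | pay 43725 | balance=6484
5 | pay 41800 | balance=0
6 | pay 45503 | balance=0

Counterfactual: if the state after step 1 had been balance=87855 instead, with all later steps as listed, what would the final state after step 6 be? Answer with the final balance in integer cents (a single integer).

state after step 1 := balance=87855
2 | pay 39842 | balance=48944
3 | pay 39414 | balance=10048
4 | pay 43725 | balance=0
5 | pay 41800 | balance=0
6 | pay 45503 | balance=0

0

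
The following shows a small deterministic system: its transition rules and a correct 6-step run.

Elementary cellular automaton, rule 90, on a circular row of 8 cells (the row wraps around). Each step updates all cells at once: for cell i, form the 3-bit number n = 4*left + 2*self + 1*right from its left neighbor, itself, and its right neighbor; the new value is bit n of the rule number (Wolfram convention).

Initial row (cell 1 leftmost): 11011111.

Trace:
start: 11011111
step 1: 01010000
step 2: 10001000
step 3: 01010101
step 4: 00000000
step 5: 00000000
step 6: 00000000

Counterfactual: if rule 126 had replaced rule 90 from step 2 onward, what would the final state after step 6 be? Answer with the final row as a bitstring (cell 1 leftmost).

11011000

(re-executing steps 2..6 under rule 126; state before step 2: 01010000)
step 2: 11111000
step 3: 10001101
step 4: 11011111
step 5: 01110000
step 6: 11011000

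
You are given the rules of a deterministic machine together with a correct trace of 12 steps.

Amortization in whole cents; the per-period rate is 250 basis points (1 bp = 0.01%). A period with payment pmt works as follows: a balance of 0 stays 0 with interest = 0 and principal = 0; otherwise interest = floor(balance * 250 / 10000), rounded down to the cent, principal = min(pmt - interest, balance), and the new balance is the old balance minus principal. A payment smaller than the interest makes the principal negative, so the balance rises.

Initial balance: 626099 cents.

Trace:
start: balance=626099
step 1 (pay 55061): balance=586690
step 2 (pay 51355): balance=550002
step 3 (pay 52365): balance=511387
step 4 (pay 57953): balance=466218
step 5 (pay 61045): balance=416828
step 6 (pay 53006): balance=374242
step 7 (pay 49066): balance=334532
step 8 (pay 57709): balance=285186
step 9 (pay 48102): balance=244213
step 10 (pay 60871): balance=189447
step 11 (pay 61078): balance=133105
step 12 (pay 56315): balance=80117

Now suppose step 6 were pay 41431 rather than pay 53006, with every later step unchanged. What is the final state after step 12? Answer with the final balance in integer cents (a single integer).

93538

(re-executing from step 6 with the substitution; state before step 6: balance=416828)
step 6 (pay 41431): balance=385817
step 7 (pay 49066): balance=346396
step 8 (pay 57709): balance=297346
step 9 (pay 48102): balance=256677
step 10 (pay 60871): balance=202222
step 11 (pay 61078): balance=146199
step 12 (pay 56315): balance=93538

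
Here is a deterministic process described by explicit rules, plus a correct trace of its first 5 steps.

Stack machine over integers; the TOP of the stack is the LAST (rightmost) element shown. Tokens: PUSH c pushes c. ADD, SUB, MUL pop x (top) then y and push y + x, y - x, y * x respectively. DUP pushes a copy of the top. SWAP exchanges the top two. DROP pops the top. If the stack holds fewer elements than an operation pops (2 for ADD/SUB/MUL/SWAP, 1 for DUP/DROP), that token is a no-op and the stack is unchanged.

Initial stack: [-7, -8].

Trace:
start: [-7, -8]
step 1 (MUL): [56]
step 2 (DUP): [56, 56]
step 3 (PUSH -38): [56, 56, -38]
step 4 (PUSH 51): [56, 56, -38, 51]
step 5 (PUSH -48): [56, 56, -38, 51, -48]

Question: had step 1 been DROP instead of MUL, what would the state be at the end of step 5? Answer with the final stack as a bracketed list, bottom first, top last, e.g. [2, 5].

(re-executing from step 1 with the substitution; state before step 1: [-7, -8])
step 1 (DROP): [-7]
step 2 (DUP): [-7, -7]
step 3 (PUSH -38): [-7, -7, -38]
step 4 (PUSH 51): [-7, -7, -38, 51]
step 5 (PUSH -48): [-7, -7, -38, 51, -48]

[-7, -7, -38, 51, -48]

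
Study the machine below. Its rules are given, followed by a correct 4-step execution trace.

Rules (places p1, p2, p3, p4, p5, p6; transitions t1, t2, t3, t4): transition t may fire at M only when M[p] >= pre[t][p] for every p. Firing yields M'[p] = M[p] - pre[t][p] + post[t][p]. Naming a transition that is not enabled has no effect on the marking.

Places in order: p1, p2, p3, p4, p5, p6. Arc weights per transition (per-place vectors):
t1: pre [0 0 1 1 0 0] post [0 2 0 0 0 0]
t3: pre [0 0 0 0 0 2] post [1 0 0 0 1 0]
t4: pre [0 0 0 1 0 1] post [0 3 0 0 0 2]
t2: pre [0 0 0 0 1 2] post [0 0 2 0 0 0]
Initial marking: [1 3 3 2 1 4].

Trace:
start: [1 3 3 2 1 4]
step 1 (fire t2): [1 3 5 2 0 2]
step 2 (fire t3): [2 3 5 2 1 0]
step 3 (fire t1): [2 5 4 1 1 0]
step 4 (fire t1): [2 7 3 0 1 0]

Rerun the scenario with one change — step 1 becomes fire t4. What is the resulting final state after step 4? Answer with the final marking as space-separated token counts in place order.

(re-executing from step 1 with the substitution; state before step 1: [1 3 3 2 1 4])
step 1 (fire t4): [1 6 3 1 1 5]
step 2 (fire t3): [2 6 3 1 2 3]
step 3 (fire t1): [2 8 2 0 2 3]
step 4 (fire t1): [2 8 2 0 2 3]

2 8 2 0 2 3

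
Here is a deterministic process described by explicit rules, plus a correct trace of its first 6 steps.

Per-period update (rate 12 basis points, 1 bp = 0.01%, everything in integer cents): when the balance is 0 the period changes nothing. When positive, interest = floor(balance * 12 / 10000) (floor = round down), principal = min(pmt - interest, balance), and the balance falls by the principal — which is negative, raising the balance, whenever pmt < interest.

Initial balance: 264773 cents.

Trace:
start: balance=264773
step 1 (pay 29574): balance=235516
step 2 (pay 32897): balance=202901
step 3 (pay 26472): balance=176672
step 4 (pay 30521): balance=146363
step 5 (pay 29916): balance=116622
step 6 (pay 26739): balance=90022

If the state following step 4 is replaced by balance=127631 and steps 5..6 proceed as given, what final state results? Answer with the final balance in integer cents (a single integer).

71246

state after step 4 := balance=127631
step 5 (pay 29916): balance=97868
step 6 (pay 26739): balance=71246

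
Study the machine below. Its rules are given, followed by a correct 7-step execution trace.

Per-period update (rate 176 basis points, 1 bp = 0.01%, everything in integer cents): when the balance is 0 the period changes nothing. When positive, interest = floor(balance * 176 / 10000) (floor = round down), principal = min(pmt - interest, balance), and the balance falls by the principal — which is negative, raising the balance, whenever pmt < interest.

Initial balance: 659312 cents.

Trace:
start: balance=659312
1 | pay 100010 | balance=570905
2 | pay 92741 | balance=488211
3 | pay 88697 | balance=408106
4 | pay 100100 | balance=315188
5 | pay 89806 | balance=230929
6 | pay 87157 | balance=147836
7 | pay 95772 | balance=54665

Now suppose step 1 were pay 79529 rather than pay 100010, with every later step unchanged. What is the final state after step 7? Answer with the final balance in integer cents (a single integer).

(re-executing from step 1 with the substitution; state before step 1: balance=659312)
1 | pay 79529 | balance=591386
2 | pay 92741 | balance=509053
3 | pay 88697 | balance=429315
4 | pay 100100 | balance=336770
5 | pay 89806 | balance=252891
6 | pay 87157 | balance=170184
7 | pay 95772 | balance=77407

77407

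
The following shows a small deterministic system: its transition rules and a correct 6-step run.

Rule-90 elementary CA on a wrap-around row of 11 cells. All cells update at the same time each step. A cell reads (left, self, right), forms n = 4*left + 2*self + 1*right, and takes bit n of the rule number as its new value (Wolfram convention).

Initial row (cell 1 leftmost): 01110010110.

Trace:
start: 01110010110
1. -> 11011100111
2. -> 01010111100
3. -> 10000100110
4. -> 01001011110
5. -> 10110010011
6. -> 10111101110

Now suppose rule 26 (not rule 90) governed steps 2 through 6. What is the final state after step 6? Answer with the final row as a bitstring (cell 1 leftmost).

(re-executing steps 2..6 under rule 26; state before step 2: 11011100111)
2. -> 00010011100
3. -> 00101110010
4. -> 01001001101
5. -> 00110111000
6. -> 01100100100

01100100100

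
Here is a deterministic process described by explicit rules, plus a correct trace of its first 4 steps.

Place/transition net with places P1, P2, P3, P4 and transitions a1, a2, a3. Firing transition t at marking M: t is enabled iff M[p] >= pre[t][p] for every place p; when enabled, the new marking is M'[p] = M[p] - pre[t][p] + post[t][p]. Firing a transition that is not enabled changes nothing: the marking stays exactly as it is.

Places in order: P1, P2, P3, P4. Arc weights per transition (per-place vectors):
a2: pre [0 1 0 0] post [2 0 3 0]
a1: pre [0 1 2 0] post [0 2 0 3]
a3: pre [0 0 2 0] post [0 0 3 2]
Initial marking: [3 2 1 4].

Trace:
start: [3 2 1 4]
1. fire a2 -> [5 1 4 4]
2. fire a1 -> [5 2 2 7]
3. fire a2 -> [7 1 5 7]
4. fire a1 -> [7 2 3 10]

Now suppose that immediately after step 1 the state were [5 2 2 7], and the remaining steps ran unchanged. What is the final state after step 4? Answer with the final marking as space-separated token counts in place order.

state after step 1 := [5 2 2 7]
2. fire a1 -> [5 3 0 10]
3. fire a2 -> [7 2 3 10]
4. fire a1 -> [7 3 1 13]

7 3 1 13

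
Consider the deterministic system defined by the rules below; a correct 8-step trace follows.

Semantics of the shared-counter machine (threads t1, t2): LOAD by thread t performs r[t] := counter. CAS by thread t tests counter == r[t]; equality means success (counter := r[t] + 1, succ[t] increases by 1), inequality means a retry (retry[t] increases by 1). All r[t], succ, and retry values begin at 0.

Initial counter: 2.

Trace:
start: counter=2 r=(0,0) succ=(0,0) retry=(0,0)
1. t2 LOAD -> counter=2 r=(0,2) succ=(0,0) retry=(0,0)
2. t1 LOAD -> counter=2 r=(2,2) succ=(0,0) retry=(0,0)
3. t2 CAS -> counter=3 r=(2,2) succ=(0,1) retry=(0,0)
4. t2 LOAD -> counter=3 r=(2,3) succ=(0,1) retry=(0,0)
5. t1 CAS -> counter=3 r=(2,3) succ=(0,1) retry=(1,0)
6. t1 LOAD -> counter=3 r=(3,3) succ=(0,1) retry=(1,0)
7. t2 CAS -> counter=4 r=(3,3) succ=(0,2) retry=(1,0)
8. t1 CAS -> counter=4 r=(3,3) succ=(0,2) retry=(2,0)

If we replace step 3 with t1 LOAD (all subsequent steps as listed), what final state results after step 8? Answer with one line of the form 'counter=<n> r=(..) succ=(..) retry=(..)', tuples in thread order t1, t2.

(re-executing from step 3 with the substitution; state before step 3: counter=2 r=(2,2) succ=(0,0) retry=(0,0))
3. t1 LOAD -> counter=2 r=(2,2) succ=(0,0) retry=(0,0)
4. t2 LOAD -> counter=2 r=(2,2) succ=(0,0) retry=(0,0)
5. t1 CAS -> counter=3 r=(2,2) succ=(1,0) retry=(0,0)
6. t1 LOAD -> counter=3 r=(3,2) succ=(1,0) retry=(0,0)
7. t2 CAS -> counter=3 r=(3,2) succ=(1,0) retry=(0,1)
8. t1 CAS -> counter=4 r=(3,2) succ=(2,0) retry=(0,1)

counter=4 r=(3,2) succ=(2,0) retry=(0,1)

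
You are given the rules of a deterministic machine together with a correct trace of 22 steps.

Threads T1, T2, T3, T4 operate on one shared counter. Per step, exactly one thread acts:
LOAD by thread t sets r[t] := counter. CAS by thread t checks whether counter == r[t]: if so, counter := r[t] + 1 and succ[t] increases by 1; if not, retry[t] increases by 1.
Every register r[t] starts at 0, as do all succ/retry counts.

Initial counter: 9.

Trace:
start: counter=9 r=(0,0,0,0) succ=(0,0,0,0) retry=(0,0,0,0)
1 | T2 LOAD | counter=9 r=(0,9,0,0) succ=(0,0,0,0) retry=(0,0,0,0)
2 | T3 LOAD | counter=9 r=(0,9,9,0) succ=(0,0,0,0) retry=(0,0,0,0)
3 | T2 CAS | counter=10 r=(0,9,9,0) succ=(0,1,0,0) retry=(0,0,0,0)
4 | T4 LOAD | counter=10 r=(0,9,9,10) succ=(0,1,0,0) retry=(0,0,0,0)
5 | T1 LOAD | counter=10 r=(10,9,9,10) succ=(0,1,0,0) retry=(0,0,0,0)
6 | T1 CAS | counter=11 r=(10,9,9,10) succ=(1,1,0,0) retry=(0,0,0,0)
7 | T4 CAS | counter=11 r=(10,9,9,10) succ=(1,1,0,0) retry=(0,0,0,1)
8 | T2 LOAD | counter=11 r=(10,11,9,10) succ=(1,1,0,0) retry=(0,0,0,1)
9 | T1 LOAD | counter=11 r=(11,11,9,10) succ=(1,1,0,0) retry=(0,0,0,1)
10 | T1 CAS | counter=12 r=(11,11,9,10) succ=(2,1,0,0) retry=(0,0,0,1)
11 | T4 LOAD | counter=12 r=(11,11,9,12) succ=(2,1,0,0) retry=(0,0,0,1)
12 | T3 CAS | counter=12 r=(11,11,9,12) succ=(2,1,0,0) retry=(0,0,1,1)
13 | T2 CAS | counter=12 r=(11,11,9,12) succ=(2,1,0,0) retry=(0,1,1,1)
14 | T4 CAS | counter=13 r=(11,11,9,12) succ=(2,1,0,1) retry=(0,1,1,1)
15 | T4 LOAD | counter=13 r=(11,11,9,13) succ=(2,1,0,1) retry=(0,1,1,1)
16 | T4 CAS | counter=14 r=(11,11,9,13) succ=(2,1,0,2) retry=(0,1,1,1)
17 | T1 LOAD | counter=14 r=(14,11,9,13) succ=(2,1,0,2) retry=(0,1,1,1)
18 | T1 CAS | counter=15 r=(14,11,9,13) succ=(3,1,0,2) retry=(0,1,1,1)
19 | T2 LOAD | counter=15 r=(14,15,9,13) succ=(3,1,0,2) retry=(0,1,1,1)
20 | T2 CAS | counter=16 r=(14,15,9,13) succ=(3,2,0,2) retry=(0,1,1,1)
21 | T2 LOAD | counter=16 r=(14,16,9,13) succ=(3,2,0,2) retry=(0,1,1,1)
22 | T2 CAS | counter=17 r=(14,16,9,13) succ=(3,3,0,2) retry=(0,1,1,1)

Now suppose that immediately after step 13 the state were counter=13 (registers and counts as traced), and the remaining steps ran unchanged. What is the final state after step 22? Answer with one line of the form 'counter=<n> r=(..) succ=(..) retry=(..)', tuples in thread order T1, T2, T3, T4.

state after step 13 := counter=13 r=(11,11,9,12) succ=(2,1,0,0) retry=(0,1,1,1)
14 | T4 CAS | counter=13 r=(11,11,9,12) succ=(2,1,0,0) retry=(0,1,1,2)
15 | T4 LOAD | counter=13 r=(11,11,9,13) succ=(2,1,0,0) retry=(0,1,1,2)
16 | T4 CAS | counter=14 r=(11,11,9,13) succ=(2,1,0,1) retry=(0,1,1,2)
17 | T1 LOAD | counter=14 r=(14,11,9,13) succ=(2,1,0,1) retry=(0,1,1,2)
18 | T1 CAS | counter=15 r=(14,11,9,13) succ=(3,1,0,1) retry=(0,1,1,2)
19 | T2 LOAD | counter=15 r=(14,15,9,13) succ=(3,1,0,1) retry=(0,1,1,2)
20 | T2 CAS | counter=16 r=(14,15,9,13) succ=(3,2,0,1) retry=(0,1,1,2)
21 | T2 LOAD | counter=16 r=(14,16,9,13) succ=(3,2,0,1) retry=(0,1,1,2)
22 | T2 CAS | counter=17 r=(14,16,9,13) succ=(3,3,0,1) retry=(0,1,1,2)

counter=17 r=(14,16,9,13) succ=(3,3,0,1) retry=(0,1,1,2)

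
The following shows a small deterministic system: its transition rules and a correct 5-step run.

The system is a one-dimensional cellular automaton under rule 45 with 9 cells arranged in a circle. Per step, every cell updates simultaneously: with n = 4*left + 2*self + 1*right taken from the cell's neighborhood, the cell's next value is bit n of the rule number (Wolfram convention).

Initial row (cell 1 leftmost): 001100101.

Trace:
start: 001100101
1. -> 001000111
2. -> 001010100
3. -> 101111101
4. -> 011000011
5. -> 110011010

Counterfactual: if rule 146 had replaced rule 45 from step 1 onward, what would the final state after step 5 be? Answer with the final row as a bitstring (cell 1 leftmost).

110011000

(re-executing steps 1..5 under rule 146; state before step 1: 001100101)
1. -> 110011000
2. -> 001100101
3. -> 110011000
4. -> 001100101
5. -> 110011000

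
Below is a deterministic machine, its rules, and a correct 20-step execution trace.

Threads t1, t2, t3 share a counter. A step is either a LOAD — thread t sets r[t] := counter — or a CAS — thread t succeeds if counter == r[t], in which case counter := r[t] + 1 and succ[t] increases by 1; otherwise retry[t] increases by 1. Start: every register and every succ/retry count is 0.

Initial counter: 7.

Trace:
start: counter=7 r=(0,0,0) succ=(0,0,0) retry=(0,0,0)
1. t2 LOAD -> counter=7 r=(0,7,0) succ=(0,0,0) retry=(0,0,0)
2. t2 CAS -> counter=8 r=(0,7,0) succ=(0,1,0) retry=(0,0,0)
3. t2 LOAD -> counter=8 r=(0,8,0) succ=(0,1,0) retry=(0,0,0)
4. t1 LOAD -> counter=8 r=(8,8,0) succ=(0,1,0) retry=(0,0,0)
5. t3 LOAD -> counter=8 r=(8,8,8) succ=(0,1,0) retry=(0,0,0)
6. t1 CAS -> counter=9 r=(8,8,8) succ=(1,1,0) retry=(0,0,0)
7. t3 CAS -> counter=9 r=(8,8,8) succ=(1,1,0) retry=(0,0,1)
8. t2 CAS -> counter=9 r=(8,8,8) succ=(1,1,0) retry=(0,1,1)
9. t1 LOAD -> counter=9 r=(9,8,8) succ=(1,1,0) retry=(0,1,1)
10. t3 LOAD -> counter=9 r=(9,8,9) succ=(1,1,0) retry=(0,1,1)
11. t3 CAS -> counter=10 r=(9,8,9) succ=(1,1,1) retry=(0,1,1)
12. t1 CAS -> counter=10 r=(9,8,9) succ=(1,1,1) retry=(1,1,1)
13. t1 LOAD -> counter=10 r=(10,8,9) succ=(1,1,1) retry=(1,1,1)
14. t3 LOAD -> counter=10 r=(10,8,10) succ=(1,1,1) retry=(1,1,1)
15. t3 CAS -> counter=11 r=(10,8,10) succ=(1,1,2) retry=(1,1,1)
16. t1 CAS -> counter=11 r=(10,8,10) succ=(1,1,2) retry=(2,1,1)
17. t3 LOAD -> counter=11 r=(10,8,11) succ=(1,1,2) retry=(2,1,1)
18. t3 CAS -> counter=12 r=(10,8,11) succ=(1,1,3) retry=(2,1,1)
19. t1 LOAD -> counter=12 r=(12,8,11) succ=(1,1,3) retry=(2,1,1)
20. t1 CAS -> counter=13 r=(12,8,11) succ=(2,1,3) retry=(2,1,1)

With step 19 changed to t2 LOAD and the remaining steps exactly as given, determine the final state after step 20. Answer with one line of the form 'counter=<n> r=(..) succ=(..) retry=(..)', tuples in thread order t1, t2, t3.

counter=12 r=(10,12,11) succ=(1,1,3) retry=(3,1,1)

(re-executing from step 19 with the substitution; state before step 19: counter=12 r=(10,8,11) succ=(1,1,3) retry=(2,1,1))
19. t2 LOAD -> counter=12 r=(10,12,11) succ=(1,1,3) retry=(2,1,1)
20. t1 CAS -> counter=12 r=(10,12,11) succ=(1,1,3) retry=(3,1,1)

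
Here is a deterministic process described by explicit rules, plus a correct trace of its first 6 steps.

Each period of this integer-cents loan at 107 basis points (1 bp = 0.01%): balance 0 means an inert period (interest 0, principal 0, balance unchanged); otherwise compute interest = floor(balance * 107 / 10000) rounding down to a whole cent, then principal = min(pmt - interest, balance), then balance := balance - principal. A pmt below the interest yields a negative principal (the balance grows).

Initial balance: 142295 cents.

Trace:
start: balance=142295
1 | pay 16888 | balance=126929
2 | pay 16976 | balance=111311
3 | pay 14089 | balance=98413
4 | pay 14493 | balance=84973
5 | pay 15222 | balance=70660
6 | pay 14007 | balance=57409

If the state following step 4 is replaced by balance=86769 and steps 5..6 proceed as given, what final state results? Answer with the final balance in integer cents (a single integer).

state after step 4 := balance=86769
5 | pay 15222 | balance=72475
6 | pay 14007 | balance=59243

59243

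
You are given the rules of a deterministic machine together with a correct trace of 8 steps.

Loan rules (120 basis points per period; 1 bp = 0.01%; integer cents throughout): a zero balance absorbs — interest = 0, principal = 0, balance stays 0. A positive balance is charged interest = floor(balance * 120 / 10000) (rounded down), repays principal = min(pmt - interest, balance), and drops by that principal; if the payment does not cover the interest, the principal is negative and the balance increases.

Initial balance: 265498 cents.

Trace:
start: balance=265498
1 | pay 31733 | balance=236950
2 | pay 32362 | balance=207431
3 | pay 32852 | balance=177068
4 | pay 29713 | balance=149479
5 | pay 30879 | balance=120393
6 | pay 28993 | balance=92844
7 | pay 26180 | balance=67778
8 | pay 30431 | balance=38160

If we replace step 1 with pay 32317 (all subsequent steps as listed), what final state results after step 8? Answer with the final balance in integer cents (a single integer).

(re-executing from step 1 with the substitution; state before step 1: balance=265498)
1 | pay 32317 | balance=236366
2 | pay 32362 | balance=206840
3 | pay 32852 | balance=176470
4 | pay 29713 | balance=148874
5 | pay 30879 | balance=119781
6 | pay 28993 | balance=92225
7 | pay 26180 | balance=67151
8 | pay 30431 | balance=37525

37525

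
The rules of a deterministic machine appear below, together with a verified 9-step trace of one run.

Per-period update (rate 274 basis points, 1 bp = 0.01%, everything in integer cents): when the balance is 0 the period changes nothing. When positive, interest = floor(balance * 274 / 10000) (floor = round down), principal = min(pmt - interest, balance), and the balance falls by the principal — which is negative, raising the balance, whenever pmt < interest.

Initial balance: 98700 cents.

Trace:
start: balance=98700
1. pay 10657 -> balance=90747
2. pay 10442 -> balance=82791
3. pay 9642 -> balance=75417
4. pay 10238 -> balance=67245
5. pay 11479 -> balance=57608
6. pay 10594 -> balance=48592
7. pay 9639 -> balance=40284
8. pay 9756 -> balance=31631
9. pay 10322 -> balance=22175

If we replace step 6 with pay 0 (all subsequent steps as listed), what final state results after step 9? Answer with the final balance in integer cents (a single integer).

(re-executing from step 6 with the substitution; state before step 6: balance=57608)
6. pay 0 -> balance=59186
7. pay 9639 -> balance=51168
8. pay 9756 -> balance=42814
9. pay 10322 -> balance=33665

33665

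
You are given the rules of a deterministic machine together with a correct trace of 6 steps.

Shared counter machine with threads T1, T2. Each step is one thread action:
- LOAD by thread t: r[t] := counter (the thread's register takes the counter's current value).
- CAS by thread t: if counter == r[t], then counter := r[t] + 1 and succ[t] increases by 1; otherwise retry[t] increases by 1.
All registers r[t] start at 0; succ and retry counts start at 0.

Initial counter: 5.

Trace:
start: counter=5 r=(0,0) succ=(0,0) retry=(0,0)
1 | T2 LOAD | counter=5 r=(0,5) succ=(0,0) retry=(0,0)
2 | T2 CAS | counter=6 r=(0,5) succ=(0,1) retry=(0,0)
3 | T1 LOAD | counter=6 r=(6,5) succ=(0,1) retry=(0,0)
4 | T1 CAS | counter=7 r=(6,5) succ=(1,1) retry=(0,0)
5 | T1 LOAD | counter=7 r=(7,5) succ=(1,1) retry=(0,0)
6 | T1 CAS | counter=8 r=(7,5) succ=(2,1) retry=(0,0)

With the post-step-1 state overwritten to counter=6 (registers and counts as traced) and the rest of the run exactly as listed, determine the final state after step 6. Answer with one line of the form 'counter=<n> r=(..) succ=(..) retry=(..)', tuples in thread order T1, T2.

counter=8 r=(7,5) succ=(2,0) retry=(0,1)

state after step 1 := counter=6 r=(0,5) succ=(0,0) retry=(0,0)
2 | T2 CAS | counter=6 r=(0,5) succ=(0,0) retry=(0,1)
3 | T1 LOAD | counter=6 r=(6,5) succ=(0,0) retry=(0,1)
4 | T1 CAS | counter=7 r=(6,5) succ=(1,0) retry=(0,1)
5 | T1 LOAD | counter=7 r=(7,5) succ=(1,0) retry=(0,1)
6 | T1 CAS | counter=8 r=(7,5) succ=(2,0) retry=(0,1)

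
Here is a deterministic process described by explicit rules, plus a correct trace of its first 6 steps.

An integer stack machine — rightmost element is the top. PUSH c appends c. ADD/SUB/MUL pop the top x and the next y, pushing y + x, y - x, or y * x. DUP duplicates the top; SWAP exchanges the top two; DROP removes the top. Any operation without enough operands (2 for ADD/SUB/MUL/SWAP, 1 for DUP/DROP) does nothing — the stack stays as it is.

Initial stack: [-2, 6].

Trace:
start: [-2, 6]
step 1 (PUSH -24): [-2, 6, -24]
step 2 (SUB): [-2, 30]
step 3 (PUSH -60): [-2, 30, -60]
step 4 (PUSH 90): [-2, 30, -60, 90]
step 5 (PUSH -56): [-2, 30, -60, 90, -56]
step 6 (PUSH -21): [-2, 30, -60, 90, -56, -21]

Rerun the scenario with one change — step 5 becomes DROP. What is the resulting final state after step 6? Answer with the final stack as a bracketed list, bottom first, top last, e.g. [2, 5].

(re-executing from step 5 with the substitution; state before step 5: [-2, 30, -60, 90])
step 5 (DROP): [-2, 30, -60]
step 6 (PUSH -21): [-2, 30, -60, -21]

[-2, 30, -60, -21]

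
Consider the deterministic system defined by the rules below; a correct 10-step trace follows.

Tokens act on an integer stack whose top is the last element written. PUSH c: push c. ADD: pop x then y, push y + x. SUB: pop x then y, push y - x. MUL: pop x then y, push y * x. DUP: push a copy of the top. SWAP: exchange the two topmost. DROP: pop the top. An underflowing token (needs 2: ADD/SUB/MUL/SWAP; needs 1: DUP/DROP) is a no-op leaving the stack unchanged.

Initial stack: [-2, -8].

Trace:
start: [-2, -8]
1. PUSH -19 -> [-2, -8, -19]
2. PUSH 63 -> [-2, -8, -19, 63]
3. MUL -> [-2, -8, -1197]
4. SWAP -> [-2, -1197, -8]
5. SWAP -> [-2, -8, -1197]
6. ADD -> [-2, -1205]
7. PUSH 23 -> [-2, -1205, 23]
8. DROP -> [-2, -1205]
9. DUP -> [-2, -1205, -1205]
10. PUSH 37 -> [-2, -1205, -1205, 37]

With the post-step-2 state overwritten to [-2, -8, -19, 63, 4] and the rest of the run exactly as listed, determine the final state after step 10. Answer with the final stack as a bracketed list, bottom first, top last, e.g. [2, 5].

state after step 2 := [-2, -8, -19, 63, 4]
3. MUL -> [-2, -8, -19, 252]
4. SWAP -> [-2, -8, 252, -19]
5. SWAP -> [-2, -8, -19, 252]
6. ADD -> [-2, -8, 233]
7. PUSH 23 -> [-2, -8, 233, 23]
8. DROP -> [-2, -8, 233]
9. DUP -> [-2, -8, 233, 233]
10. PUSH 37 -> [-2, -8, 233, 233, 37]

[-2, -8, 233, 233, 37]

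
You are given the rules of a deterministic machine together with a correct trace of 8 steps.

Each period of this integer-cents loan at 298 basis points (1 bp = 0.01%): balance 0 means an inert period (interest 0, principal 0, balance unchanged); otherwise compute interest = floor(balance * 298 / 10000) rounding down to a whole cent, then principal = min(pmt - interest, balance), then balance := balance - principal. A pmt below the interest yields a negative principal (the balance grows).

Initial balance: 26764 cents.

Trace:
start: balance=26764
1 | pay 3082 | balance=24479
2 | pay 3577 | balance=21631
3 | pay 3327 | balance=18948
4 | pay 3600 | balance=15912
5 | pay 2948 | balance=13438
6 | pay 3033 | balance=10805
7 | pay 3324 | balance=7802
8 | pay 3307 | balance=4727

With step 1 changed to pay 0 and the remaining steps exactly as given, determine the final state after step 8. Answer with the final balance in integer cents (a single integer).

8514

(re-executing from step 1 with the substitution; state before step 1: balance=26764)
1 | pay 0 | balance=27561
2 | pay 3577 | balance=24805
3 | pay 3327 | balance=22217
4 | pay 3600 | balance=19279
5 | pay 2948 | balance=16905
6 | pay 3033 | balance=14375
7 | pay 3324 | balance=11479
8 | pay 3307 | balance=8514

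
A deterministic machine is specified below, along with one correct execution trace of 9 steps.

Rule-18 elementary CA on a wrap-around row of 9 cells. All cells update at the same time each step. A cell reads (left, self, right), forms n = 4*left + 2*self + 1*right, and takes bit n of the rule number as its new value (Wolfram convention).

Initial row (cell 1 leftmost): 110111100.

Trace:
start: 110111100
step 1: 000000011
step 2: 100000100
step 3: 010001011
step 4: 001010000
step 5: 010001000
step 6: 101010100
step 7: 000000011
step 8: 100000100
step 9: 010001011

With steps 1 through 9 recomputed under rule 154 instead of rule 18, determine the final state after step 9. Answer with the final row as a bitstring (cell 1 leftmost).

(re-executing steps 1..9 under rule 154; state before step 1: 110111100)
step 1: 100111011
step 2: 011110011
step 3: 011101110
step 4: 111001101
step 5: 110111001
step 6: 100110111
step 7: 011100111
step 8: 011011110
step 9: 110011101

110011101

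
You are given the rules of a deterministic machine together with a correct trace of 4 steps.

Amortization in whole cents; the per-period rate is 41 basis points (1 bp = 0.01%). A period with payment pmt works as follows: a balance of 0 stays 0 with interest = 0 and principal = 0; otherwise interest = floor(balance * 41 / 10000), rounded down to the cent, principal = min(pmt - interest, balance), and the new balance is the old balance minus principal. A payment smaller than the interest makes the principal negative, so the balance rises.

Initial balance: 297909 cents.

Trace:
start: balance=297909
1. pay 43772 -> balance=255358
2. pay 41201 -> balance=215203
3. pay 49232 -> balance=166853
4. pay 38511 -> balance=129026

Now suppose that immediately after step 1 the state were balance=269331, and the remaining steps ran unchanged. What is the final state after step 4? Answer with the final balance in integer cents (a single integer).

state after step 1 := balance=269331
2. pay 41201 -> balance=229234
3. pay 49232 -> balance=180941
4. pay 38511 -> balance=143171

143171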